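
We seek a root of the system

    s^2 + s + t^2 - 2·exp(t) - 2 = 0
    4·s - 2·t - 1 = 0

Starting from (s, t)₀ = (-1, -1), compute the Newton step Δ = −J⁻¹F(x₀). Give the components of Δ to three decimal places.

(0.366, -0.768)

At (-1, -1): F = (-1.73576, -3.000).
Jacobian J = [[2·s + 1, 2·t - 2·exp(t)], [4, -2]].
At the point, J = [[-1.000, -2.73576], [4.000, -2.000]] (det J = 12.94304).
Solving J·Δ = −F gives Δ = (0.366, -0.768).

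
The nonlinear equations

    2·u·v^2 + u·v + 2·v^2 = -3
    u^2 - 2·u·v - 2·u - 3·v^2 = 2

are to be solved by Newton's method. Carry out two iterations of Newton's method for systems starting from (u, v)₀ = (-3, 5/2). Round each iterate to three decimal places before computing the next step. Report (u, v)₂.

(-1.451, 1.576)

At (-3, 5/2): F = (-29.500, 9.250).
Jacobian J = [[2·v^2 + v, 4·u·v + u + 4·v], [2·u - 2·v - 2, -2·u - 6·v]].
At the point, J = [[15.000, -23.000], [-13.000, -9.000]] (det J = -434.000).
Solving J·Δ = −F gives Δ = (1.102, -0.564).
Then the next iterate is (u, v)₁ = (-1.898, 1.936).
Round to (-1.898, 1.936) and repeat: F = (-7.40611, 1.50317), J = [[9.43219, -8.85211], [-9.668, -7.820]].
Δ = (0.447, -0.360), so (u, v)₂ = (-1.451, 1.576).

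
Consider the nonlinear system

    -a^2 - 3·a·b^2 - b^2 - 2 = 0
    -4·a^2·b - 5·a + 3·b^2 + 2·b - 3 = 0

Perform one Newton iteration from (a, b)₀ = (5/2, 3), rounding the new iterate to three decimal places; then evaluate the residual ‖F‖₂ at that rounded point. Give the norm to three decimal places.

At (5/2, 3): F = (-84.750, -57.500).
Jacobian J = [[-2·a - 3·b^2, -6·a·b - 2·b], [-8·a·b - 5, -4·a^2 + 6·b + 2]].
At the point, J = [[-32.000, -51.000], [-65.000, -5.000]] (det J = -3155.000).
Solving J·Δ = −F gives Δ = (-0.795, -1.163).
Then the next iterate is (a, b)₁ = (1.705, 1.837).
Re-evaluating at (1.705, 1.837): F = (-25.54251, -19.08811), so ‖F‖₂ = 31.887.

31.887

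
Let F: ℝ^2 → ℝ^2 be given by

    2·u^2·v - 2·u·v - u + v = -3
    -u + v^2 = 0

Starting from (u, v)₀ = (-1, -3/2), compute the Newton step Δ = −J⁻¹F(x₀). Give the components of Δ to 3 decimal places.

At (-1, -3/2): F = (-3.500, 3.250).
Jacobian J = [[4·u·v - 2·v - 1, 2·u^2 - 2·u + 1], [-1, 2·v]].
At the point, J = [[8.000, 5.000], [-1.000, -3.000]] (det J = -19.000).
Solving J·Δ = −F gives Δ = (-0.303, 1.184).

(-0.303, 1.184)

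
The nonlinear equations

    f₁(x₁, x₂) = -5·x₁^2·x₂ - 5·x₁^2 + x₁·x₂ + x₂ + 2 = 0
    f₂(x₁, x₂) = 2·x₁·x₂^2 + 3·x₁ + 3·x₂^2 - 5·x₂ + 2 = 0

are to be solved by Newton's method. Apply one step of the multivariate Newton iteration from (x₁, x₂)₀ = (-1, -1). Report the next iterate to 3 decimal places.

At (-1, -1): F = (2.000, 5.000).
Jacobian J = [[-10·x₁·x₂ - 10·x₁ + x₂, -5·x₁^2 + x₁ + 1], [2·x₂^2 + 3, 4·x₁·x₂ + 6·x₂ - 5]].
At the point, J = [[-1.000, -5.000], [5.000, -7.000]] (det J = 32.000).
Solving J·Δ = −F gives Δ = (-0.344, 0.469).
Then the next iterate is (x₁, x₂)₁ = (-1.344, -0.531).

(-1.344, -0.531)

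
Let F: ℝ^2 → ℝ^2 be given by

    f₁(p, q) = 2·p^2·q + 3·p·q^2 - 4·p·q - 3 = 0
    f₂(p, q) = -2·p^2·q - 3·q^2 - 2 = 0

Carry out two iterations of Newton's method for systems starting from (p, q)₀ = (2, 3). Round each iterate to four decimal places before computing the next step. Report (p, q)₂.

(4.2194, -1.5673)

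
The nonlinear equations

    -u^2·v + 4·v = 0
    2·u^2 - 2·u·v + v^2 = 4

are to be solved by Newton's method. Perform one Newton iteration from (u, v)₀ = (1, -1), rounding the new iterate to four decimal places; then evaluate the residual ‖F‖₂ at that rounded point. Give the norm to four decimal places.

0.5869

At (1, -1): F = (-3.0000, 1.0000).
Jacobian J = [[-2·u·v, -u^2 + 4], [4·u - 2·v, -2·u + 2·v]].
At the point, J = [[2.0000, 3.0000], [6.0000, -4.0000]] (det J = -26.0000).
Solving J·Δ = −F gives Δ = (0.3462, 0.7692).
Then the next iterate is (u, v)₁ = (1.3462, -0.2308).
Re-evaluating at (1.3462, -0.2308): F = (-0.504932, 0.299183), so ‖F‖₂ = 0.5869.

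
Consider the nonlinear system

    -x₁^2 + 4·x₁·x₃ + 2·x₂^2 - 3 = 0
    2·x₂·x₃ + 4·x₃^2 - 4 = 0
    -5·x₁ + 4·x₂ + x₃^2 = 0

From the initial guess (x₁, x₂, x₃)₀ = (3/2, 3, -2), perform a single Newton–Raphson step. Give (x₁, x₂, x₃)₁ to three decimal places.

(-4.191, -3.599, 0.640)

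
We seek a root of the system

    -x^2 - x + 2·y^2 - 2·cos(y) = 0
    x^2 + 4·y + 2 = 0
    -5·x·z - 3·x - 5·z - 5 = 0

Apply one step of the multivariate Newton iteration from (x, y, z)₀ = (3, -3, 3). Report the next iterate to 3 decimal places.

At (3, -3, 3): F = (7.97998, -1.000, -74.000).
Jacobian J = [[-2·x - 1, 4·y + 2·sin(y), 0], [2·x, 4, 0], [-5·z - 3, 0, -5·x - 5]].
At the point, J = [[-7.000, -12.28224, 0.000], [6.000, 4.000, 0.000], [-18.000, 0.000, -20.000]] (det J = -913.86880).
Solving J·Δ = −F gives Δ = (-0.430, 0.895, -3.313).
Then the next iterate is (x, y, z)₁ = (2.570, -2.105, -0.313).

(2.570, -2.105, -0.313)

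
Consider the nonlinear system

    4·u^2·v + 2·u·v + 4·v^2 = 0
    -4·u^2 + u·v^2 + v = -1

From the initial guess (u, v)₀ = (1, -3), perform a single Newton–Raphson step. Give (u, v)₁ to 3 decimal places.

At (1, -3): F = (18.000, 3.000).
Jacobian J = [[8·u·v + 2·v, 4·u^2 + 2·u + 8·v], [-8·u + v^2, 2·u·v + 1]].
At the point, J = [[-30.000, -18.000], [1.000, -5.000]] (det J = 168.000).
Solving J·Δ = −F gives Δ = (0.214, 0.643).
Then the next iterate is (u, v)₁ = (1.214, -2.357).

(1.214, -2.357)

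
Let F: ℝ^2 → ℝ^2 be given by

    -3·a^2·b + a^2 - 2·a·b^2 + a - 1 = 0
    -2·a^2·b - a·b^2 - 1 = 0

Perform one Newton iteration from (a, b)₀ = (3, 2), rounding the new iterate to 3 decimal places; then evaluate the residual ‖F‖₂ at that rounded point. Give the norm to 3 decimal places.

22.833

At (3, 2): F = (-67.000, -49.000).
Jacobian J = [[-6·a·b + 2·a - 2·b^2 + 1, -3·a^2 - 4·a·b], [-4·a·b - b^2, -2·a^2 - 2·a·b]].
At the point, J = [[-37.000, -51.000], [-28.000, -30.000]] (det J = -318.000).
Solving J·Δ = −F gives Δ = (-1.538, -0.198).
Then the next iterate is (a, b)₁ = (1.462, 1.802).
Re-evaluating at (1.462, 1.802): F = (-18.45040, -13.45076), so ‖F‖₂ = 22.833.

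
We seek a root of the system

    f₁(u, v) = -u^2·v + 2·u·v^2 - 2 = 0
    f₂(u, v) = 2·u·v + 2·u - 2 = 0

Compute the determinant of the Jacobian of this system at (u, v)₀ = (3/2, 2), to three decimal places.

-52.500

J = [[-2·u·v + 2·v^2, -u^2 + 4·u·v], [2·v + 2, 2·u]].
At the point, J = [[2.000, 9.750], [6.000, 3.000]].
det J = -52.500.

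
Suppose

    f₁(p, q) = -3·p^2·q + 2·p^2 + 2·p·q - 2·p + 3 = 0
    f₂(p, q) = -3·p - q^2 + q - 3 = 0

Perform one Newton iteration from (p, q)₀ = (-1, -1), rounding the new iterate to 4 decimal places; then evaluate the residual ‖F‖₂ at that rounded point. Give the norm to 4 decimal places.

4.6125

At (-1, -1): F = (12.0000, -2.0000).
Jacobian J = [[-6·p·q + 4·p + 2·q - 2, -3·p^2 + 2·p], [-3, -2·q + 1]].
At the point, J = [[-14.0000, -5.0000], [-3.0000, 3.0000]] (det J = -57.0000).
Solving J·Δ = −F gives Δ = (0.4561, 1.1228).
Then the next iterate is (p, q)₁ = (-0.5439, 0.1228).
Re-evaluating at (-0.5439, 0.1228): F = (4.436890, -1.260580), so ‖F‖₂ = 4.6125.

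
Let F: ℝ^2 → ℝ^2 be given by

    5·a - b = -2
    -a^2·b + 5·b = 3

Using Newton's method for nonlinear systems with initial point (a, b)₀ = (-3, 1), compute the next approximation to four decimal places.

(0.5000, 4.5000)

At (-3, 1): F = (-14.0000, -7.0000).
Jacobian J = [[5, -1], [-2·a·b, -a^2 + 5]].
At the point, J = [[5.0000, -1.0000], [6.0000, -4.0000]] (det J = -14.0000).
Solving J·Δ = −F gives Δ = (3.5000, 3.5000).
Then the next iterate is (a, b)₁ = (0.5000, 4.5000).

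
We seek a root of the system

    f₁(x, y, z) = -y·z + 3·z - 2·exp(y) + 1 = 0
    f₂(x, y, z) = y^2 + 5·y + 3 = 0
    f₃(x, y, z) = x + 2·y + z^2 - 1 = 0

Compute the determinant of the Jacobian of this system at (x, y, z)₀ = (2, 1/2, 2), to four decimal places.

-15.0000

J = [[0, -z - 2·exp(y), -y + 3], [0, 2·y + 5, 0], [1, 2, 2·z]].
At the point, J = [[0.0000, -5.297443, 2.5000], [0.0000, 6.0000, 0.0000], [1.0000, 2.0000, 4.0000]].
det J = -15.0000.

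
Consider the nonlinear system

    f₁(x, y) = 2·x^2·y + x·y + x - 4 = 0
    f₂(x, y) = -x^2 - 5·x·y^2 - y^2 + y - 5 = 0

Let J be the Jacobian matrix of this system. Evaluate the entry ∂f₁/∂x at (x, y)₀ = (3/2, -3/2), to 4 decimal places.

∂f₁/∂x = 4·x·y + y + 1.
At (3/2, -3/2) this is -9.5000.

-9.5000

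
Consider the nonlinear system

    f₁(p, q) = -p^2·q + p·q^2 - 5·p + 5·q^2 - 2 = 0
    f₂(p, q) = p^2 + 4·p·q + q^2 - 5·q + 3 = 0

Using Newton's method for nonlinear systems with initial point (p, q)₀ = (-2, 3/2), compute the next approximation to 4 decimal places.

At (-2, 3/2): F = (8.7500, -10.2500).
Jacobian J = [[-2·p·q + q^2 - 5, -p^2 + 2·p·q + 10·q], [2·p + 4·q, 4·p + 2·q - 5]].
At the point, J = [[3.2500, 5.0000], [2.0000, -10.0000]] (det J = -42.5000).
Solving J·Δ = −F gives Δ = (-0.8529, -1.1956).
Then the next iterate is (p, q)₁ = (-2.8529, 0.3044).

(-2.8529, 0.3044)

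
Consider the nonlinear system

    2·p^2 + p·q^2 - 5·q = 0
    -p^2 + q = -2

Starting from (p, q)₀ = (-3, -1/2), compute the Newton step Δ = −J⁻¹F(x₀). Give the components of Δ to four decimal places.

At (-3, -1/2): F = (19.7500, -7.5000).
Jacobian J = [[4·p + q^2, 2·p·q - 5], [-2·p, 1]].
At the point, J = [[-11.7500, -2.0000], [6.0000, 1.0000]] (det J = 0.2500).
Solving J·Δ = −F gives Δ = (-19.0000, 121.5000).

(-19.0000, 121.5000)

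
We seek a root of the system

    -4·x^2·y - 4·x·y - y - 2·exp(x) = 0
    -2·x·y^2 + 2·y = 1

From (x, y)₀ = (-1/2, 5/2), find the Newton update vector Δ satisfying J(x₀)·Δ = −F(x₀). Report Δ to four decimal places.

At (-1/2, 5/2): F = (-1.213061, 10.2500).
Jacobian J = [[-8·x·y - 4·y - 2·exp(x), -4·x^2 - 4·x - 1], [-2·y^2, -4·x·y + 2]].
At the point, J = [[-1.213061, 0.0000], [-12.5000, 7.0000]] (det J = -8.491429).
Solving J·Δ = −F gives Δ = (-1.0000, -3.2500).

(-1.0000, -3.2500)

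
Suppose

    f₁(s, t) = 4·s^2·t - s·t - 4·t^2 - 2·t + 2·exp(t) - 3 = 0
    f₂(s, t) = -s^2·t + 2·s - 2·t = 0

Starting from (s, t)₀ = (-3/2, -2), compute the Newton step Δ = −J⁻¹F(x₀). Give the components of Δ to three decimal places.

At (-3/2, -2): F = (-35.72933, 5.500).
Jacobian J = [[8·s·t - t, 4·s^2 - s - 8·t + 2·exp(t) - 2], [-2·s·t + 2, -s^2 - 2]].
At the point, J = [[26.000, 24.77067], [-4.000, -4.250]] (det J = -11.41732).
Solving J·Δ = −F gives Δ = (1.367, 0.007).

(1.367, 0.007)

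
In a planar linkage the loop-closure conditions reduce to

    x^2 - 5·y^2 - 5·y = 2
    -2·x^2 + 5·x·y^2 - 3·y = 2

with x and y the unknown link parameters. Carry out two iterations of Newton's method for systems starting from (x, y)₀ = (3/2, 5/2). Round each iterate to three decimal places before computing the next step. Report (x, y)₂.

At (3/2, 5/2): F = (-43.500, 32.875).
Jacobian J = [[2·x, -10·y - 5], [-4·x + 5·y^2, 10·x·y - 3]].
At the point, J = [[3.000, -30.000], [25.250, 34.500]] (det J = 861.000).
Solving J·Δ = −F gives Δ = (0.598, -1.390).
Then the next iterate is (x, y)₁ = (2.098, 1.110).
Round to (2.098, 1.110) and repeat: F = (-9.30890, -1.20848), J = [[4.196, -16.100], [-2.23150, 20.28780]].
Δ = (4.234, 0.525), so (x, y)₂ = (6.332, 1.635).

(6.332, 1.635)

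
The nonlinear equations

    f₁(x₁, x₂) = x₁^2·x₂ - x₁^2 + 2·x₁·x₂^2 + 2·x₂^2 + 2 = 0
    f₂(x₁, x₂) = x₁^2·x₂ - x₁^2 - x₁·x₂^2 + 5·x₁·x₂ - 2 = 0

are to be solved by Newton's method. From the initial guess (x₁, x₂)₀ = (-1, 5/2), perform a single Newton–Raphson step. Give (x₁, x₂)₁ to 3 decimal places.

At (-1, 5/2): F = (3.500, -6.750).
Jacobian J = [[2·x₁·x₂ - 2·x₁ + 2·x₂^2, x₁^2 + 4·x₁·x₂ + 4·x₂], [2·x₁·x₂ - 2·x₁ - x₂^2 + 5·x₂, x₁^2 - 2·x₁·x₂ + 5·x₁]].
At the point, J = [[9.500, 1.000], [3.250, 1.000]] (det J = 6.250).
Solving J·Δ = −F gives Δ = (-1.640, 12.080).
Then the next iterate is (x₁, x₂)₁ = (-2.640, 14.580).

(-2.640, 14.580)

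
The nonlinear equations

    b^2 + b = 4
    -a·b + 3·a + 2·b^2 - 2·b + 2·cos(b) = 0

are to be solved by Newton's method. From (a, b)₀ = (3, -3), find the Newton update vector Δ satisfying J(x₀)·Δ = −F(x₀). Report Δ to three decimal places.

(-5.555, 0.400)

At (3, -3): F = (2.000, 40.02002).
Jacobian J = [[0, 2·b + 1], [-b + 3, -a + 4·b - 2·sin(b) - 2]].
At the point, J = [[0.000, -5.000], [6.000, -16.71776]] (det J = 30.000).
Solving J·Δ = −F gives Δ = (-5.555, 0.400).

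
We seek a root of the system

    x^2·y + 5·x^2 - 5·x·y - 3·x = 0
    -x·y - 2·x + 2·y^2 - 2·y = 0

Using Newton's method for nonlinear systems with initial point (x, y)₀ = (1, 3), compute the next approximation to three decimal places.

At (1, 3): F = (-10.000, 7.000).
Jacobian J = [[2·x·y + 10·x - 5·y - 3, x^2 - 5·x], [-y - 2, -x + 4·y - 2]].
At the point, J = [[-2.000, -4.000], [-5.000, 9.000]] (det J = -38.000).
Solving J·Δ = −F gives Δ = (-1.632, -1.684).
Then the next iterate is (x, y)₁ = (-0.632, 1.316).

(-0.632, 1.316)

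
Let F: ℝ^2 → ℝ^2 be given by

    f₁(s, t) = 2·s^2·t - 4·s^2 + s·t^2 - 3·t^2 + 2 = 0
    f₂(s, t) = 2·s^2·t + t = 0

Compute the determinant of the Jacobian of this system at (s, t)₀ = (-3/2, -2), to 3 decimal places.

J = [[4·s·t - 8·s + t^2, 2·s^2 + 2·s·t - 6·t], [4·s·t, 2·s^2 + 1]].
At the point, J = [[28.000, 22.500], [12.000, 5.500]].
det J = -116.000.

-116.000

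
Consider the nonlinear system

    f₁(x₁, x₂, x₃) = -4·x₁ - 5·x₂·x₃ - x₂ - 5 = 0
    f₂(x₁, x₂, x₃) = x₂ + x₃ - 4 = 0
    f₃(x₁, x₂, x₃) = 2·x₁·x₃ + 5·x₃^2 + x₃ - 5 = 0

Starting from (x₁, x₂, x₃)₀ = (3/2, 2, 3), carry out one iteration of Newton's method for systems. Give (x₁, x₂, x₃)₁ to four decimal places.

At (3/2, 2, 3): F = (-43.0000, 1.0000, 52.0000).
Jacobian J = [[-4, -5·x₃ - 1, -5·x₂], [0, 1, 1], [2·x₃, 0, 2·x₁ + 10·x₃ + 1]].
At the point, J = [[-4.0000, -16.0000, -10.0000], [0.0000, 1.0000, 1.0000], [6.0000, 0.0000, 34.0000]] (det J = -172.0000).
Solving J·Δ = −F gives Δ = (-7.1512, -0.7326, -0.2674).
Then the next iterate is (x₁, x₂, x₃)₁ = (-5.6512, 1.2674, 2.7326).

(-5.6512, 1.2674, 2.7326)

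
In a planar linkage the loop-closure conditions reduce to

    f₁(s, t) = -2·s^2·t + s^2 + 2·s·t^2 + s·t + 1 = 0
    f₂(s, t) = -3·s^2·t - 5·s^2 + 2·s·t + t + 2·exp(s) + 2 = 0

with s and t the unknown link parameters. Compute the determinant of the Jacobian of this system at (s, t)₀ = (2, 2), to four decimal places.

266.2189

J = [[-4·s·t + 2·s + 2·t^2 + t, -2·s^2 + 4·s·t + s], [-6·s·t - 10·s + 2·t + 2·exp(s), -3·s^2 + 2·s + 1]].
At the point, J = [[-2.0000, 10.0000], [-25.221888, -7.0000]].
det J = 266.2189.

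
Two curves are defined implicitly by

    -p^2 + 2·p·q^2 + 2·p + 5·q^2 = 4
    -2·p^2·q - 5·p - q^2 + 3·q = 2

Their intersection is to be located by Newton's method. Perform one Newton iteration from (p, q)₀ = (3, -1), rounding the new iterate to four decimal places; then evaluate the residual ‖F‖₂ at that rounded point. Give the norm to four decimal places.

At (3, -1): F = (4.0000, -3.0000).
Jacobian J = [[-2·p + 2·q^2 + 2, 4·p·q + 10·q], [-4·p·q - 5, -2·p^2 - 2·q + 3]].
At the point, J = [[-2.0000, -22.0000], [7.0000, -13.0000]] (det J = 180.0000).
Solving J·Δ = −F gives Δ = (0.6556, 0.1222).
Then the next iterate is (p, q)₁ = (3.6556, -0.8778).
Re-evaluating at (3.6556, -0.8778): F = (-0.566027, -0.221128), so ‖F‖₂ = 0.6077.

0.6077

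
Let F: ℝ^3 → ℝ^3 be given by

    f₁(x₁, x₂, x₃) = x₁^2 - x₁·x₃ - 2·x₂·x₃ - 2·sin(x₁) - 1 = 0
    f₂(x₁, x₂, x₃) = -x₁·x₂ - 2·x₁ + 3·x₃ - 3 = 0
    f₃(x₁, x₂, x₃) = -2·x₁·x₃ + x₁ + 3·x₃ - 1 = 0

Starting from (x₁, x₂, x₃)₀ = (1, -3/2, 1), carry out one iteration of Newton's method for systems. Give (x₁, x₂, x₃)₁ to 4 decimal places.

(2.7260, -0.6851, 1.7260)

At (1, -3/2, 1): F = (0.317058, -0.5000, 1.0000).
Jacobian J = [[2·x₁ - x₃ - 2·cos(x₁), -2·x₃, -x₁ - 2·x₂], [-x₂ - 2, -x₁, 3], [-2·x₃ + 1, 0, -2·x₁ + 3]].
At the point, J = [[-0.080605, -2.0000, 2.0000], [-0.5000, -1.0000, 3.0000], [-1.0000, 0.0000, 1.0000]] (det J = 3.080605).
Solving J·Δ = −F gives Δ = (1.7260, 0.8149, 0.7260).
Then the next iterate is (x₁, x₂, x₃)₁ = (2.7260, -0.6851, 1.7260).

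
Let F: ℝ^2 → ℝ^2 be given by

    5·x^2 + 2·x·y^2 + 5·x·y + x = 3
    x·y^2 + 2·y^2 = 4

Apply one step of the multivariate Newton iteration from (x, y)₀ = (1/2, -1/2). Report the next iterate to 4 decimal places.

At (1/2, -1/2): F = (-2.2500, -3.3750).
Jacobian J = [[10·x + 2·y^2 + 5·y + 1, 4·x·y + 5·x], [y^2, 2·x·y + 4·y]].
At the point, J = [[4.0000, 1.5000], [0.2500, -2.5000]] (det J = -10.3750).
Solving J·Δ = −F gives Δ = (1.0301, -1.2470).
Then the next iterate is (x, y)₁ = (1.5301, -1.7470).

(1.5301, -1.7470)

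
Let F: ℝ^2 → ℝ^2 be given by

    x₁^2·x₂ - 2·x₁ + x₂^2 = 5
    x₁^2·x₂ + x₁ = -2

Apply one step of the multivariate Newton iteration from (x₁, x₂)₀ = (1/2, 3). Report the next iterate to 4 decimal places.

(-0.2828, 2.5253)

At (1/2, 3): F = (3.7500, 3.2500).
Jacobian J = [[2·x₁·x₂ - 2, x₁^2 + 2·x₂], [2·x₁·x₂ + 1, x₁^2]].
At the point, J = [[1.0000, 6.2500], [4.0000, 0.2500]] (det J = -24.7500).
Solving J·Δ = −F gives Δ = (-0.7828, -0.4747).
Then the next iterate is (x₁, x₂)₁ = (-0.2828, 2.5253).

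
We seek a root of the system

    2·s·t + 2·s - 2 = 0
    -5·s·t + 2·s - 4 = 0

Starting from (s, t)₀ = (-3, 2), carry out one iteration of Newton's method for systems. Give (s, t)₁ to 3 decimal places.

At (-3, 2): F = (-20.000, 20.000).
Jacobian J = [[2·t + 2, 2·s], [-5·t + 2, -5·s]].
At the point, J = [[6.000, -6.000], [-8.000, 15.000]] (det J = 42.000).
Solving J·Δ = −F gives Δ = (4.286, 0.952).
Then the next iterate is (s, t)₁ = (1.286, 2.952).

(1.286, 2.952)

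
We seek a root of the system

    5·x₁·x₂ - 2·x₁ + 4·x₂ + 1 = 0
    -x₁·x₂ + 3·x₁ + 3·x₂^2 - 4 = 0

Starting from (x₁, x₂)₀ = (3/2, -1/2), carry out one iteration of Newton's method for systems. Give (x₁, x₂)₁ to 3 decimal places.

(2.094, 0.406)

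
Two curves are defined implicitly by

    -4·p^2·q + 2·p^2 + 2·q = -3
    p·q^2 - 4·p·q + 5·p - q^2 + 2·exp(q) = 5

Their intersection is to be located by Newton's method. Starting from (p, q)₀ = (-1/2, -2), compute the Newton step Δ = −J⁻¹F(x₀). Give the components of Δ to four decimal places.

At (-1/2, -2): F = (1.5000, -17.229329).
Jacobian J = [[-8·p·q + 4·p, -4·p^2 + 2], [q^2 - 4·q + 5, 2·p·q - 4·p - 2·q + 2·exp(q)]].
At the point, J = [[-10.0000, 1.0000], [17.0000, 8.270671]] (det J = -99.706706).
Solving J·Δ = −F gives Δ = (0.2972, 1.4723).

(0.2972, 1.4723)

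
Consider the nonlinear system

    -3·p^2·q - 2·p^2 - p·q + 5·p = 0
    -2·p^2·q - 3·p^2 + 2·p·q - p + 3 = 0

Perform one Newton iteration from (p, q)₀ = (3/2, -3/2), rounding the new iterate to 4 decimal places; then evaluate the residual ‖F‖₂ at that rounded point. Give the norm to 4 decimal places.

At (3/2, -3/2): F = (15.3750, -3.0000).
Jacobian J = [[-6·p·q - 4·p - q + 5, -3·p^2 - p], [-4·p·q - 6·p + 2·q - 1, -2·p^2 + 2·p]].
At the point, J = [[14.0000, -8.2500], [-4.0000, -1.5000]] (det J = -54.0000).
Solving J·Δ = −F gives Δ = (-0.8854, 0.3611).
Then the next iterate is (p, q)₁ = (0.6146, -1.1389).
Re-evaluating at (0.6146, -1.1389): F = (4.308103, 0.712665), so ‖F‖₂ = 4.3667.

4.3667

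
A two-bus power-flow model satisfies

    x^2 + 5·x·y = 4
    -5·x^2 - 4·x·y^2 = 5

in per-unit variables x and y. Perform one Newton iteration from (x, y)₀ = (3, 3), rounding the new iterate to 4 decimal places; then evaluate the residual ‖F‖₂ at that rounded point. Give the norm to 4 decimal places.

30.3066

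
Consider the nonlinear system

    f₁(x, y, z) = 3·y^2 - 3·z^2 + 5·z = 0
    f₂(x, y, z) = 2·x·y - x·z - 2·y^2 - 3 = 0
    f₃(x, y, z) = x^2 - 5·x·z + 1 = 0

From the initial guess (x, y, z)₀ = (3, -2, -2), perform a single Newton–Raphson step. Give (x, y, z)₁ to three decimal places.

(1.983, -0.592, -0.418)

At (3, -2, -2): F = (-10.000, -17.000, 40.000).
Jacobian J = [[0, 6·y, -6·z + 5], [2·y - z, 2·x - 4·y, -x], [2·x - 5·z, 0, -5·x]].
At the point, J = [[0.000, -12.000, 17.000], [-2.000, 14.000, -3.000], [16.000, 0.000, -15.000]] (det J = -2872.000).
Solving J·Δ = −F gives Δ = (-1.017, 1.408, 1.582).
Then the next iterate is (x, y, z)₁ = (1.983, -0.592, -0.418).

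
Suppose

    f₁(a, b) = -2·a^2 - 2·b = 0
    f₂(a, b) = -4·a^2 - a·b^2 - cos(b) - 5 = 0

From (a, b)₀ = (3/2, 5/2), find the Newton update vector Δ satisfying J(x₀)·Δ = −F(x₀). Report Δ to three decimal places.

(-4.159, 7.727)

At (3/2, 5/2): F = (-9.500, -22.57386).
Jacobian J = [[-4·a, -2], [-8·a - b^2, -2·a·b + sin(b)]].
At the point, J = [[-6.000, -2.000], [-18.250, -6.90153]] (det J = 4.90917).
Solving J·Δ = −F gives Δ = (-4.159, 7.727).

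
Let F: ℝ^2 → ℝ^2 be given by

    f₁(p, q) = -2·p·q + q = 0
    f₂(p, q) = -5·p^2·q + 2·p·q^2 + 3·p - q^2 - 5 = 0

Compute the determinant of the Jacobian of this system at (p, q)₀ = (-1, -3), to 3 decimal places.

105.000

J = [[-2·q, -2·p + 1], [-10·p·q + 2·q^2 + 3, -5·p^2 + 4·p·q - 2·q]].
At the point, J = [[6.000, 3.000], [-9.000, 13.000]].
det J = 105.000.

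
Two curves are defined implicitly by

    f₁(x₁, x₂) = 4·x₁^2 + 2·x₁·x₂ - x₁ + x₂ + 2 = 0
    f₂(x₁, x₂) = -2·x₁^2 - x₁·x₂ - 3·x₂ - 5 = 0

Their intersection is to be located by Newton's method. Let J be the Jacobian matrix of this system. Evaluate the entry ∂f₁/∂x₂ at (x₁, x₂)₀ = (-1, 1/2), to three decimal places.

∂f₁/∂x₂ = 2·x₁ + 1.
At (-1, 1/2) this is -1.000.

-1.000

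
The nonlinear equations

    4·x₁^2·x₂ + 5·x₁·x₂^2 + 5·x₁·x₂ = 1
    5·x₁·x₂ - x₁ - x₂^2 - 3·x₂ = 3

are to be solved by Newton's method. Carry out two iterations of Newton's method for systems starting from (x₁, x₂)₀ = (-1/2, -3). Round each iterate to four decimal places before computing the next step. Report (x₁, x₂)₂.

(-0.0765, -1.9314)

At (-1/2, -3): F = (-19.0000, 5.0000).
Jacobian J = [[8·x₁·x₂ + 5·x₂^2 + 5·x₂, 4·x₁^2 + 10·x₁·x₂ + 5·x₁], [5·x₂ - 1, 5·x₁ - 2·x₂ - 3]].
At the point, J = [[42.0000, 13.5000], [-16.0000, 0.5000]] (det J = 237.0000).
Solving J·Δ = −F gives Δ = (0.3249, 0.3966).
Then the next iterate is (x₁, x₂)₁ = (-0.1751, -2.6034).
Round to (-0.1751, -2.6034) and repeat: F = (-4.973873, 0.486885), J = [[24.518301, 3.805693], [-14.0170, 1.3313]].
Δ = (0.0986, 0.6720), so (x₁, x₂)₂ = (-0.0765, -1.9314).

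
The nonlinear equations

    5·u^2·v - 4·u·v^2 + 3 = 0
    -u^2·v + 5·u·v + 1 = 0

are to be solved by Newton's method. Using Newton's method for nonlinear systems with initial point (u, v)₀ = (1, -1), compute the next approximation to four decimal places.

At (1, -1): F = (-6.0000, -3.0000).
Jacobian J = [[10·u·v - 4·v^2, 5·u^2 - 8·u·v], [-2·u·v + 5·v, -u^2 + 5·u]].
At the point, J = [[-14.0000, 13.0000], [-3.0000, 4.0000]] (det J = -17.0000).
Solving J·Δ = −F gives Δ = (0.8824, 1.4118).
Then the next iterate is (u, v)₁ = (1.8824, 0.4118).

(1.8824, 0.4118)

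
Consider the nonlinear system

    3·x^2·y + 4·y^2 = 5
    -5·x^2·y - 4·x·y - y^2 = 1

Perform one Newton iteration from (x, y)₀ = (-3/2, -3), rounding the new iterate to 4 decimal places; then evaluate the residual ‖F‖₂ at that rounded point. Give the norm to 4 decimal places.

At (-3/2, -3): F = (10.7500, 5.7500).
Jacobian J = [[6·x·y, 3·x^2 + 8·y], [-10·x·y - 4·y, -5·x^2 - 4·x - 2·y]].
At the point, J = [[27.0000, -17.2500], [-33.0000, 0.7500]] (det J = -549.0000).
Solving J·Δ = −F gives Δ = (0.1954, 0.9290).
Then the next iterate is (x, y)₁ = (-1.3046, -2.0710).
Re-evaluating at (-1.3046, -2.0710): F = (1.581755, 1.527668), so ‖F‖₂ = 2.1990.

2.1990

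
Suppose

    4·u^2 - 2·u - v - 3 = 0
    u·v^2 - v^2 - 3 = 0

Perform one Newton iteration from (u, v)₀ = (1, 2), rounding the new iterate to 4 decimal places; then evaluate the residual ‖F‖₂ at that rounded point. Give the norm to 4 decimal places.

6.5839

At (1, 2): F = (-3.0000, -3.0000).
Jacobian J = [[8·u - 2, -1], [v^2, 2·u·v - 2·v]].
At the point, J = [[6.0000, -1.0000], [4.0000, 0.0000]] (det J = 4.0000).
Solving J·Δ = −F gives Δ = (0.7500, 1.5000).
Then the next iterate is (u, v)₁ = (1.7500, 3.5000).
Re-evaluating at (1.7500, 3.5000): F = (2.2500, 6.1875), so ‖F‖₂ = 6.5839.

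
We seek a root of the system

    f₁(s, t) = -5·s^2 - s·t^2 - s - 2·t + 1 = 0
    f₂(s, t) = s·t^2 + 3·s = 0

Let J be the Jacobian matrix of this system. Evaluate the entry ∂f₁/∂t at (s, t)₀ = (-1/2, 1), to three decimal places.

-1.000

∂f₁/∂t = -2·s·t - 2.
At (-1/2, 1) this is -1.000.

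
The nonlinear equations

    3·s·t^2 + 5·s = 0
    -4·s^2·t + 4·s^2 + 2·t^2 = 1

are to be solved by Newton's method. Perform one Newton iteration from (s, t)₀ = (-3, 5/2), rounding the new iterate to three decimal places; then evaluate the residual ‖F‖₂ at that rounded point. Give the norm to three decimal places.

22.775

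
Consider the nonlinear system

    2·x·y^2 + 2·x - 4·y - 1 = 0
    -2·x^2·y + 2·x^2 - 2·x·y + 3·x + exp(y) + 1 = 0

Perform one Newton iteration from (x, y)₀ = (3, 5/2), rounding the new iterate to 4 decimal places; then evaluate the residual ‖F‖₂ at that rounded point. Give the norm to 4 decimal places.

At (3, 5/2): F = (32.5000, -19.817506).
Jacobian J = [[2·y^2 + 2, 4·x·y - 4], [-4·x·y + 4·x - 2·y + 3, -2·x^2 - 2·x + exp(y)]].
At the point, J = [[14.5000, 26.0000], [-20.0000, -11.817506]] (det J = 348.646162).
Solving J·Δ = −F gives Δ = (-0.3763, -1.0402).
Then the next iterate is (x, y)₁ = (2.6237, 1.4598).
Re-evaluating at (2.6237, 1.4598): F = (9.590494, -0.814300), so ‖F‖₂ = 9.6250.

9.6250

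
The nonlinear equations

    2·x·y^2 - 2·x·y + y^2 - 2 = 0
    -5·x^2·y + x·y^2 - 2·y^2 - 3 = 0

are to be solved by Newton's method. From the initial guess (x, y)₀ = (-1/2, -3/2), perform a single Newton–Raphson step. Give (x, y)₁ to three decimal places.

(-0.210, -0.176)

At (-1/2, -3/2): F = (-3.500, -6.750).
Jacobian J = [[2·y^2 - 2·y, 4·x·y - 2·x + 2·y], [-10·x·y + y^2, -5·x^2 + 2·x·y - 4·y]].
At the point, J = [[7.500, 1.000], [-5.250, 6.250]] (det J = 52.125).
Solving J·Δ = −F gives Δ = (0.290, 1.324).
Then the next iterate is (x, y)₁ = (-0.210, -0.176).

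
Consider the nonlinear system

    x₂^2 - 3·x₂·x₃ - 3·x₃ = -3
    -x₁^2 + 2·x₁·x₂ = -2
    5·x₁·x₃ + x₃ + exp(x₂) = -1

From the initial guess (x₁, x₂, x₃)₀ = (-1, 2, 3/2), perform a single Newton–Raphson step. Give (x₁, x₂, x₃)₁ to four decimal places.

At (-1, 2, 3/2): F = (-6.5000, -3.0000, 2.389056).
Jacobian J = [[0, 2·x₂ - 3·x₃, -3·x₂ - 3], [-2·x₁ + 2·x₂, 2·x₁, 0], [5·x₃, exp(x₂), 5·x₁ + 1]].
At the point, J = [[0.0000, -0.5000, -9.0000], [6.0000, -2.0000, 0.0000], [7.5000, 7.389056, -4.0000]] (det J = -546.009029).
Solving J·Δ = −F gives Δ = (0.2024, -0.8929, -0.6726).
Then the next iterate is (x₁, x₂, x₃)₁ = (-0.7976, 1.1071, 0.8274).

(-0.7976, 1.1071, 0.8274)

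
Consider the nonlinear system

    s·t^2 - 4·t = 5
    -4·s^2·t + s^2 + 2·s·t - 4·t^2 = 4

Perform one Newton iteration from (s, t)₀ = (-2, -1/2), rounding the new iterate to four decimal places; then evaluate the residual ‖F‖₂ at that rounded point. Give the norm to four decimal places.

At (-2, -1/2): F = (-3.5000, 9.0000).
Jacobian J = [[t^2, 2·s·t - 4], [-8·s·t + 2·s + 2·t, -4·s^2 + 2·s - 8·t]].
At the point, J = [[0.2500, -2.0000], [-13.0000, -16.0000]] (det J = -30.0000).
Solving J·Δ = −F gives Δ = (2.4667, -1.4417).
Then the next iterate is (s, t)₁ = (0.4667, -1.9417).
Re-evaluating at (0.4667, -1.9417): F = (4.526352, -18.983691), so ‖F‖₂ = 19.5158.

19.5158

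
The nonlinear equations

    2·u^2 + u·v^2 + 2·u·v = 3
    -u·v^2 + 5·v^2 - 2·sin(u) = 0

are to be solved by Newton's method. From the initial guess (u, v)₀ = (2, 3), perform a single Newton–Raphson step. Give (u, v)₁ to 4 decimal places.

(1.5831, 1.4118)

At (2, 3): F = (35.0000, 25.181405).
Jacobian J = [[4·u + v^2 + 2·v, 2·u·v + 2·u], [-v^2 - 2·cos(u), -2·u·v + 10·v]].
At the point, J = [[23.0000, 16.0000], [-8.167706, 18.0000]] (det J = 544.683301).
Solving J·Δ = −F gives Δ = (-0.4169, -1.5882).
Then the next iterate is (u, v)₁ = (1.5831, 1.4118).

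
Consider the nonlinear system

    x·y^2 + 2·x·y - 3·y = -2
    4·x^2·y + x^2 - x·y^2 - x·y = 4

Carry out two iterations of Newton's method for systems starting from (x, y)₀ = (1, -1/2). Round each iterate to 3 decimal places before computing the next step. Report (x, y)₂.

(2.227, -2.442)

At (1, -1/2): F = (2.750, -4.750).
Jacobian J = [[y^2 + 2·y, 2·x·y + 2·x - 3], [8·x·y + 2·x - y^2 - y, 4·x^2 - 2·x·y - x]].
At the point, J = [[-0.750, -2.000], [-1.750, 4.000]] (det J = -6.500).
Solving J·Δ = −F gives Δ = (0.231, 1.288).
Then the next iterate is (x, y)₁ = (1.231, 0.788).
Round to (1.231, 0.788) and repeat: F = (2.34044, 0.55737), J = [[2.19694, 1.40206], [8.81328, 2.89039]].
Δ = (0.996, -3.230), so (x, y)₂ = (2.227, -2.442).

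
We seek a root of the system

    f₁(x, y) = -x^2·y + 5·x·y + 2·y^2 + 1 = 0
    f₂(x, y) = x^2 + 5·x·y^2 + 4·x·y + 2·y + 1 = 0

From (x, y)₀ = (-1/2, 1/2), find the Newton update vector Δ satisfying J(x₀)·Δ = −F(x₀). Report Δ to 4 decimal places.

(0.0269, 0.2742)

At (-1/2, 1/2): F = (0.1250, 0.6250).
Jacobian J = [[-2·x·y + 5·y, -x^2 + 5·x + 4·y], [2·x + 5·y^2 + 4·y, 10·x·y + 4·x + 2]].
At the point, J = [[3.0000, -0.7500], [2.2500, -2.5000]] (det J = -5.8125).
Solving J·Δ = −F gives Δ = (0.0269, 0.2742).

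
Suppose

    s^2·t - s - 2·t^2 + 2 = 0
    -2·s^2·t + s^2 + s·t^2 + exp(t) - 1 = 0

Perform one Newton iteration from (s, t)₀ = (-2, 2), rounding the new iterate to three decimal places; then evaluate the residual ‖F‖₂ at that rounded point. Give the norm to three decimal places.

At (-2, 2): F = (4.000, -13.61094).
Jacobian J = [[2·s·t - 1, s^2 - 4·t], [-4·s·t + 2·s + t^2, -2·s^2 + 2·s·t + exp(t)]].
At the point, J = [[-9.000, -4.000], [16.000, -8.61094]] (det J = 141.49850).
Solving J·Δ = −F gives Δ = (0.628, -0.413).
Then the next iterate is (s, t)₁ = (-1.372, 1.587).
Re-evaluating at (-1.372, 1.587): F = (1.32221, -3.65872), so ‖F‖₂ = 3.890.

3.890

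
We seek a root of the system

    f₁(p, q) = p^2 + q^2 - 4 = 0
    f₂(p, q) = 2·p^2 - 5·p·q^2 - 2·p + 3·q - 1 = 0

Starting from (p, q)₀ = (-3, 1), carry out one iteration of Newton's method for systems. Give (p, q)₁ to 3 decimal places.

At (-3, 1): F = (6.000, 41.000).
Jacobian J = [[2·p, 2·q], [4·p - 5·q^2 - 2, -10·p·q + 3]].
At the point, J = [[-6.000, 2.000], [-19.000, 33.000]] (det J = -160.000).
Solving J·Δ = −F gives Δ = (0.725, -0.825).
Then the next iterate is (p, q)₁ = (-2.275, 0.175).

(-2.275, 0.175)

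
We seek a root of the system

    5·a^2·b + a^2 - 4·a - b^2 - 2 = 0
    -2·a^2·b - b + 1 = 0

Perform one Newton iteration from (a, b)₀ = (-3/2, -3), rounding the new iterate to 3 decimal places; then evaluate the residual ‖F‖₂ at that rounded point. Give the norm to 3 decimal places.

14.283

At (-3/2, -3): F = (-36.500, 17.500).
Jacobian J = [[10·a·b + 2·a - 4, 5·a^2 - 2·b], [-4·a·b, -2·a^2 - 1]].
At the point, J = [[38.000, 17.250], [-18.000, -5.500]] (det J = 101.500).
Solving J·Δ = −F gives Δ = (0.996, -0.079).
Then the next iterate is (a, b)₁ = (-0.504, -3.079).
Re-evaluating at (-0.504, -3.079): F = (-13.12080, 5.64323), so ‖F‖₂ = 14.283.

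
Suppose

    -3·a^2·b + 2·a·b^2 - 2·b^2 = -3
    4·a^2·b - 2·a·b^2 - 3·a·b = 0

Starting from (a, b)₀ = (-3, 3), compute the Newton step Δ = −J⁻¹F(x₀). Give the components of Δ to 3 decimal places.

At (-3, 3): F = (-150.000, 189.000).
Jacobian J = [[-6·a·b + 2·b^2, -3·a^2 + 4·a·b - 4·b], [8·a·b - 2·b^2 - 3·b, 4·a^2 - 4·a·b - 3·a]].
At the point, J = [[72.000, -75.000], [-99.000, 81.000]] (det J = -1593.000).
Solving J·Δ = −F gives Δ = (1.271, -0.780).

(1.271, -0.780)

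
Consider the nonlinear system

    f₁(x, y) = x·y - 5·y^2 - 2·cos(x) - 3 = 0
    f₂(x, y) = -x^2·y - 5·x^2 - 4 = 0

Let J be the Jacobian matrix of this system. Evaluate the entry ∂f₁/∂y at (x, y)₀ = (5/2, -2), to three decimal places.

22.500

∂f₁/∂y = x - 10·y.
At (5/2, -2) this is 22.500.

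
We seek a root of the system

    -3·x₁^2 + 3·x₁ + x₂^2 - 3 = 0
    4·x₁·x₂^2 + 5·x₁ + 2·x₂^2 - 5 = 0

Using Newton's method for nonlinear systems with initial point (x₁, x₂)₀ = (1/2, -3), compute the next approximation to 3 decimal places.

(0.341, -1.875)

At (1/2, -3): F = (6.750, 33.500).
Jacobian J = [[-6·x₁ + 3, 2·x₂], [4·x₂^2 + 5, 8·x₁·x₂ + 4·x₂]].
At the point, J = [[0.000, -6.000], [41.000, -24.000]] (det J = 246.000).
Solving J·Δ = −F gives Δ = (-0.159, 1.125).
Then the next iterate is (x₁, x₂)₁ = (0.341, -1.875).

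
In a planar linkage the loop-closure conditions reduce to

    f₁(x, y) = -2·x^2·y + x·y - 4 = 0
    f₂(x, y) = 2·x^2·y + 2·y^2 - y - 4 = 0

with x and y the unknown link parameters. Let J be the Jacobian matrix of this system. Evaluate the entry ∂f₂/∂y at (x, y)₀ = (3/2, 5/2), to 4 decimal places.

13.5000

∂f₂/∂y = 2·x^2 + 4·y - 1.
At (3/2, 5/2) this is 13.5000.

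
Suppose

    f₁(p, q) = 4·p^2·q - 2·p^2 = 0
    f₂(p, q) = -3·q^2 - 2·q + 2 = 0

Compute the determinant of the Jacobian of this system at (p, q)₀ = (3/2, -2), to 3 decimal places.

-300.000

J = [[8·p·q - 4·p, 4·p^2], [0, -6·q - 2]].
At the point, J = [[-30.000, 9.000], [0.000, 10.000]].
det J = -300.000.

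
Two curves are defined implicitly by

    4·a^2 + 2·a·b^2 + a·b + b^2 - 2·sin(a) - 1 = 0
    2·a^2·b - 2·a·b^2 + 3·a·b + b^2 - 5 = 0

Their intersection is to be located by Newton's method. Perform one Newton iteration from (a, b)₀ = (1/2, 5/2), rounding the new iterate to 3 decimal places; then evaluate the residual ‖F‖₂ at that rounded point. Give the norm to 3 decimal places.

At (1/2, 5/2): F = (12.79115, 0.000).
Jacobian J = [[8·a + 2·b^2 + b - 2·cos(a), 4·a·b + a + 2·b], [4·a·b - 2·b^2 + 3·b, 2·a^2 - 4·a·b + 3·a + 2·b]].
At the point, J = [[17.24483, 10.500], [0.000, 2.000]] (det J = 34.48967).
Solving J·Δ = −F gives Δ = (-0.742, 0.000).
Then the next iterate is (a, b)₁ = (-0.242, 2.500).
Re-evaluating at (-0.242, 2.500): F = (2.33355, 2.75282), so ‖F‖₂ = 3.609.

3.609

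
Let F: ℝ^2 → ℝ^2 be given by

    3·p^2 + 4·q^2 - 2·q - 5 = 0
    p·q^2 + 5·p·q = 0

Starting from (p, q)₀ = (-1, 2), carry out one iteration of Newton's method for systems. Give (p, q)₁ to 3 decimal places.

At (-1, 2): F = (10.000, -14.000).
Jacobian J = [[6·p, 8·q - 2], [q^2 + 5·q, 2·p·q + 5·p]].
At the point, J = [[-6.000, 14.000], [14.000, -9.000]] (det J = -142.000).
Solving J·Δ = −F gives Δ = (0.746, -0.394).
Then the next iterate is (p, q)₁ = (-0.254, 1.606).

(-0.254, 1.606)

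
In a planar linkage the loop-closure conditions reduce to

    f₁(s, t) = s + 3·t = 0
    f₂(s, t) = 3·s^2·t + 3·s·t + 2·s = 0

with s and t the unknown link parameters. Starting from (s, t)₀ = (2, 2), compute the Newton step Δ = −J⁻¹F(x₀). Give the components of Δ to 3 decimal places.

(0.308, -2.769)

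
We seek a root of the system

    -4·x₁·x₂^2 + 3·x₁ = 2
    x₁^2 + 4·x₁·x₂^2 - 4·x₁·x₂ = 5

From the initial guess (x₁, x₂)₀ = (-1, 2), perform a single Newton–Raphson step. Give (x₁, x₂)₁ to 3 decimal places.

(-2.000, 0.500)

At (-1, 2): F = (11.000, -12.000).
Jacobian J = [[-4·x₂^2 + 3, -8·x₁·x₂], [2·x₁ + 4·x₂^2 - 4·x₂, 8·x₁·x₂ - 4·x₁]].
At the point, J = [[-13.000, 16.000], [6.000, -12.000]] (det J = 60.000).
Solving J·Δ = −F gives Δ = (-1.000, -1.500).
Then the next iterate is (x₁, x₂)₁ = (-2.000, 0.500).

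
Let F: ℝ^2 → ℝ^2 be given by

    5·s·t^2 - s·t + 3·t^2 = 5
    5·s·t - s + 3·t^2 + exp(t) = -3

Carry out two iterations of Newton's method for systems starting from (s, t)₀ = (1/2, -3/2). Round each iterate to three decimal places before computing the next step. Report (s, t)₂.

At (1/2, -3/2): F = (8.125, 5.72313).
Jacobian J = [[5·t^2 - t, 10·s·t - s + 6·t], [5·t - 1, 5·s + 6·t + exp(t)]].
At the point, J = [[12.750, -17.000], [-8.500, -6.27687]] (det J = -224.53009).
Solving J·Δ = −F gives Δ = (0.206, 0.633).
Then the next iterate is (s, t)₁ = (0.706, -0.867).
Round to (0.706, -0.867) and repeat: F = (0.52063, 1.90877), J = [[4.62544, -12.02902], [-5.335, -1.25179]].
Δ = (0.319, 0.166), so (s, t)₂ = (1.025, -0.701).

(1.025, -0.701)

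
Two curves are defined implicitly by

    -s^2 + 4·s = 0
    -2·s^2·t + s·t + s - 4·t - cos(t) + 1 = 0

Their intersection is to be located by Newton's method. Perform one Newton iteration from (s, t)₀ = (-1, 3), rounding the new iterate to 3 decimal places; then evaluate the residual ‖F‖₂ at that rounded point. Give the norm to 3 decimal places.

At (-1, 3): F = (-5.000, -20.01001).
Jacobian J = [[-2·s + 4, 0], [-4·s·t + t + 1, -2·s^2 + s + sin(t) - 4]].
At the point, J = [[6.000, 0.000], [16.000, -6.85888]] (det J = -41.15328).
Solving J·Δ = −F gives Δ = (0.833, -0.973).
Then the next iterate is (s, t)₁ = (-0.167, 2.027).
Re-evaluating at (-0.167, 2.027): F = (-0.69589, -7.28603), so ‖F‖₂ = 7.319.

7.319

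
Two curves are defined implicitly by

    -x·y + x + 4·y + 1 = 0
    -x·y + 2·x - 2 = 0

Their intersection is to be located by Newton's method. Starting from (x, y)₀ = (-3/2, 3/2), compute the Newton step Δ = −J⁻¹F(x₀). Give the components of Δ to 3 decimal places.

(7.643, -0.714)

At (-3/2, 3/2): F = (7.750, -2.750).
Jacobian J = [[-y + 1, -x + 4], [-y + 2, -x]].
At the point, J = [[-0.500, 5.500], [0.500, 1.500]] (det J = -3.500).
Solving J·Δ = −F gives Δ = (7.643, -0.714).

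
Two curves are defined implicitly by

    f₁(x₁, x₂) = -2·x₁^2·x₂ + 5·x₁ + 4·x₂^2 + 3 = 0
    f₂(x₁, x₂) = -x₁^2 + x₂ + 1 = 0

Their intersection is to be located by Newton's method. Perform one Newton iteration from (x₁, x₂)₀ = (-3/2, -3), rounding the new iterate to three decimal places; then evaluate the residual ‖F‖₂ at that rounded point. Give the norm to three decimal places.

At (-3/2, -3): F = (45.000, -4.250).
Jacobian J = [[-4·x₁·x₂ + 5, -2·x₁^2 + 8·x₂], [-2·x₁, 1]].
At the point, J = [[-13.000, -28.500], [3.000, 1.000]] (det J = 72.500).
Solving J·Δ = −F gives Δ = (1.050, 1.100).
Then the next iterate is (x₁, x₂)₁ = (-0.450, -1.900).
Re-evaluating at (-0.450, -1.900): F = (15.95950, -1.10250), so ‖F‖₂ = 15.998.

15.998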